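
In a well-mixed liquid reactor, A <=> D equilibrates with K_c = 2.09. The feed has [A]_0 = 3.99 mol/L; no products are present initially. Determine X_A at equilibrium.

X = 0.676

Let X = conversion of A; extent ξ = 3.99·X mol/L.
Concentrations: [A] = 3.99 − 3.99X; [D] = 3.99X.
K_c = [D] / ([A]).
This equals 2.09 at X = 0.676 (the root in 0 < X < 1).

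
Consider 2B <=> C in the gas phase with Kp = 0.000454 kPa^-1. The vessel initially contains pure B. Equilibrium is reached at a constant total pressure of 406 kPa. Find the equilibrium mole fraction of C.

Take 1 mol B as basis and let X be its fractional conversion, so ξ = 0.5X.
Moles: n_B = 1 − X; n_C = 0.5X.
Total moles n_T = 1 − 0.5X.
y_i = n_i/n_T, p_i = y_i·P. Kp = p_C / (p_B^2).
Substituting and setting equal to 0.000454 kPa^-1 gives a polynomial in X; the root in (0,1) is X = 0.241.
Then n_C = 0.121, n_T = 0.879, so y_C = 0.137.

y_C = 0.137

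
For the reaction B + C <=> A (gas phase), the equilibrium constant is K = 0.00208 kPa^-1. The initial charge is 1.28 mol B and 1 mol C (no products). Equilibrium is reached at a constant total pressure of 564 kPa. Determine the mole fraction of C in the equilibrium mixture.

y_C = 0.333

Take 1 mol C as basis and let X be its fractional conversion, so ξ = X.
At extent ξ: n_B = 1.28 − X; n_C = 1 − X; n_A = X.
Total moles n_T = 2.28 − X.
With p_i = (n_i/n_T)P, K = p_A / (p_B p_C).
This yields a degree-2 equation in X; solving on (0,1), X = 0.360.
Then n_C = 0.64, n_T = 1.92, so y_C = 0.333.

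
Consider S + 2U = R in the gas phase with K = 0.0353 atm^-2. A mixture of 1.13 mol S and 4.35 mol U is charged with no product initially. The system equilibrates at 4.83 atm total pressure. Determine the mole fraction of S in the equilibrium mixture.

Let X = conversion of S (basis 1.13 mol S); extent of reaction ξ = 1.13X.
Species balance: n_S = 1.13 − 1.13X; n_U = 4.35 − 2.26X; n_R = 1.13X.
Summing: n_T = 5.48 − 2.26X.
Mole fractions y_i = n_i/n_T; K = p_R / (p_S p_U^2) with p_i = y_i·P.
Substituting and setting equal to 0.0353 atm^-2 gives a polynomial in X; the root in (0,1) is X = 0.324.
Then n_S = 0.764, n_T = 4.75, so y_S = 0.161.

y_S = 0.161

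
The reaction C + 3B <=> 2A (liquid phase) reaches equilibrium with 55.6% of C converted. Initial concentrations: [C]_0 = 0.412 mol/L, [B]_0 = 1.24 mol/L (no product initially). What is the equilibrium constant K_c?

K_c = 6.79 (mol/L)^-2

Let X = conversion of C.
Concentrations: [C] = 0.412 − 0.412X; [B] = 1.24 − 1.24X; [A] = 0.824X.
At X = 0.556: [C] = 0.183, [B] = 0.553, [A] = 0.458.
K_c = [A]^2 / ([C] [B]^3) = 6.79 (mol/L)^-2.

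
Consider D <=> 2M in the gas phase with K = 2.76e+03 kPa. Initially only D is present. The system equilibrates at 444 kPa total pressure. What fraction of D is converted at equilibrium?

X = 0.780

Let X = conversion of D (basis 1 mol D); extent of reaction ξ = X.
Species balance: n_D = 1 − X; n_M = 2X.
n_T = Σnᵢ = 1 + X.
Mole fractions y_i = n_i/n_T; K = p_M^2 / (p_D) with p_i = y_i·P.
Equating to 2.76e+03 kPa and solving on 0 < X < 1: X = 0.780.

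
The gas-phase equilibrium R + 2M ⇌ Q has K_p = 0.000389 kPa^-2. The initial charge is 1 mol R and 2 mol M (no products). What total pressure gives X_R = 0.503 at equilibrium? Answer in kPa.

Let X = conversion of R (basis 1 mol R); extent of reaction ξ = X.
Mole table: n_R = 1 − X; n_M = 2 − 2X; n_Q = X.
Total moles n_T = 3 − 2X.
K_p = p_Q / (p_R p_M^2) with p_i = (n_i/n_T)·P.
At X = 0.503: the mole-fraction product g(X) = Π y_i^ν_i = 4.073. Since K_p = g(X)·P^{-2}, P = (g/K_p)^(1/2) = (4.073/0.000389)^(1/2) = 102 kPa.

P = 102 kPa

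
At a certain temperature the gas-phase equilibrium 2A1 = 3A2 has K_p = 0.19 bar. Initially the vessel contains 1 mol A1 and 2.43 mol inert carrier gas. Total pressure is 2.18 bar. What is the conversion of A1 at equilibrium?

X = 0.343

Take 1 mol A1 as basis and let X be its fractional conversion, so ξ = 0.5X.
At extent ξ: n_A1 = 1 − X; n_A2 = 1.5X; n_I = 2.43 (inert).
Summing: n_T = 3.43 + 0.5X.
Mole fractions y_i = n_i/n_T; K_p = p_A2^3 / (p_A1^2) with p_i = y_i·P.
Substituting and setting equal to 0.19 bar gives a polynomial in X; the root in (0,1) is X = 0.343.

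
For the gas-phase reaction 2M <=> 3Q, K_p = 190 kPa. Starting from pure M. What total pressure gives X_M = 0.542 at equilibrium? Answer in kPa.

P = 94.3 kPa

Let X = conversion of M (basis 1 mol M); extent of reaction ξ = 0.5X.
Species balance: n_M = 1 − X; n_Q = 1.5X.
n_T = Σnᵢ = 1 + 0.5X.
K_p = p_Q^3 / (p_M^2) with p_i = (n_i/n_T)·P.
At X = 0.542: the mole-fraction product g(X) = Π y_i^ν_i = 2.016. Since K_p = g(X)·P^{1}, P = (K_p/g)^(1/1) = (190/2.016)^(1/1) = 94.3 kPa.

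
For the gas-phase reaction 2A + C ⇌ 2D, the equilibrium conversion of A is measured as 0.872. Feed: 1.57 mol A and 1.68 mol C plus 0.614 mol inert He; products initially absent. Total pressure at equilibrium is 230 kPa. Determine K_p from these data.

K_p = 0.644 kPa^-1

Take 1.57 mol A as basis and let X be its fractional conversion, so ξ = 0.785X.
Moles: n_A = 1.57 − 1.57X; n_C = 1.68 − 0.785X; n_D = 1.57X; n_I = 0.614 (inert).
Total moles n_T = 3.86 − 0.785X.
At X = 0.872: n_A = 0.201, n_C = 0.995, n_D = 1.37, n_T = 3.18.
p_i = (n_i/n_T)·P. K_p = p_D^2 / (p_A^2 p_C) = 0.644 kPa^-1.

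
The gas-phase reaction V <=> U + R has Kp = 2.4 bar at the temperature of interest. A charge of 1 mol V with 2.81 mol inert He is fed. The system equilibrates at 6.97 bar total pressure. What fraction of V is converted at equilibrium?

X = 0.692

Take 1 mol V as basis and let X be its fractional conversion, so ξ = X.
At extent ξ: n_V = 1 − X; n_U = X; n_R = X; n_I = 2.81 (inert).
Summing: n_T = 3.81 + X.
With p_i = (n_i/n_T)P, Kp = p_U p_R / (p_V).
This yields a degree-2 equation in X; solving on (0,1), X = 0.692.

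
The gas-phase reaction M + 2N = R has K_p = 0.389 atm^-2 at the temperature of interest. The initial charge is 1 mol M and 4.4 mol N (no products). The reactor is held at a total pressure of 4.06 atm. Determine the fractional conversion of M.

X = 0.778

Basis: 1 mol M initially; let X = conversion of M. Extent ξ = X.
Mole table: n_M = 1 − X; n_N = 4.4 − 2X; n_R = X.
Summing: n_T = 5.4 − 2X.
With p_i = (n_i/n_T)P, K_p = p_R / (p_M p_N^2).
Substituting and setting equal to 0.389 atm^-2 gives a polynomial in X; the root in (0,1) is X = 0.778.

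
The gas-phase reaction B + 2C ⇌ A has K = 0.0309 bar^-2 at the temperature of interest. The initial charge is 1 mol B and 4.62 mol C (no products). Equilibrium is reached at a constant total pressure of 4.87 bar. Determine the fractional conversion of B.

Basis: 1 mol B initially; let X = conversion of B. Extent ξ = X.
Mole table: n_B = 1 − X; n_C = 4.62 − 2X; n_A = X.
Total moles n_T = 5.62 − 2X.
y_i = n_i/n_T, p_i = y_i·P. K = p_A / (p_B p_C^2).
Setting this equal to 0.0309 bar^-2 and taking the physical root (0 < X < 1) gives X = 0.319.

X = 0.319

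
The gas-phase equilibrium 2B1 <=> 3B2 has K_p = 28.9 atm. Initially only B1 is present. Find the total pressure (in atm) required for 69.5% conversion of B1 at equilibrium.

Let X = conversion of B1 (basis 1 mol B1); extent of reaction ξ = 0.5X.
At extent ξ: n_B1 = 1 − X; n_B2 = 1.5X.
Summing: n_T = 1 + 0.5X.
K_p = p_B2^3 / (p_B1^2) with p_i = (n_i/n_T)·P.
At X = 0.695: the mole-fraction product g(X) = Π y_i^ν_i = 9.039. Since K_p = g(X)·P^{1}, P = (K_p/g)^(1/1) = (28.9/9.039)^(1/1) = 3.2 atm.

P = 3.2 atm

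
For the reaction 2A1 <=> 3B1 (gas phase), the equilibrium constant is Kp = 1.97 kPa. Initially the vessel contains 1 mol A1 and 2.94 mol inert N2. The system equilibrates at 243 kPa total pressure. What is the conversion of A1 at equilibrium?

Let X = conversion of A1 (basis 1 mol A1); extent of reaction ξ = 0.5X.
Species balance: n_A1 = 1 − X; n_B1 = 1.5X; n_I = 2.94 (inert).
Total moles n_T = 3.94 + 0.5X.
With p_i = (n_i/n_T)P, Kp = p_B1^3 / (p_A1^2).
Equating to 1.97 kPa and solving on 0 < X < 1: X = 0.186.

X = 0.186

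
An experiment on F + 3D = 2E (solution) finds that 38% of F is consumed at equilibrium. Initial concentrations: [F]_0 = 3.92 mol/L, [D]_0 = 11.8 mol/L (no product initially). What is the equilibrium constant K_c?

K_c = 0.00927 (mol/L)^-2

Let X = conversion of F.
Concentrations: [F] = 3.92 − 3.92X; [D] = 11.8 − 11.8X; [E] = 7.84X.
At X = 0.38: [F] = 2.43, [D] = 7.33, [E] = 2.98.
K_c = [E]^2 / ([F] [D]^3) = 0.00927 (mol/L)^-2.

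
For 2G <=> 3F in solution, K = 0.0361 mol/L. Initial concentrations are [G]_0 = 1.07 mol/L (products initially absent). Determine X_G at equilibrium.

X = 0.188

Let X = conversion of G; extent ξ = 1.07X/2 mol/L.
Concentrations: [G] = 1.07 − 1.07X; [F] = 1.6X.
K = [F]^3 / ([G]^2).
Setting equal to 0.0361 and solving for X on (0,1) gives X = 0.188.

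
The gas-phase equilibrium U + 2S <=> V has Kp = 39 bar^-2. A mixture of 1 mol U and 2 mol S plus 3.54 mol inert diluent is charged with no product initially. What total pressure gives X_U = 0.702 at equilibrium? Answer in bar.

Take 1 mol U as basis and let X be its fractional conversion, so ξ = X.
Moles: n_U = 1 − X; n_S = 2 − 2X; n_V = X; n_I = 3.54 (inert).
Summing: n_T = 6.54 − 2X.
Kp = p_V / (p_U p_S^2) with p_i = (n_i/n_T)·P.
At X = 0.702: the mole-fraction product g(X) = Π y_i^ν_i = 174.9. Since Kp = g(X)·P^{-2}, P = (g/Kp)^(1/2) = (174.9/39)^(1/2) = 2.12 bar.

P = 2.12 bar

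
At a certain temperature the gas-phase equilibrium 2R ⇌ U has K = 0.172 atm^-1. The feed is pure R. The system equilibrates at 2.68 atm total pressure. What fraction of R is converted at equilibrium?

Let X = conversion of R (basis 1 mol R); extent of reaction ξ = 0.5X.
Moles: n_R = 1 − X; n_U = 0.5X.
Summing: n_T = 1 − 0.5X.
With p_i = (n_i/n_T)P, K = p_U / (p_R^2).
Substituting and setting equal to 0.172 atm^-1 gives a polynomial in X; the root in (0,1) is X = 0.407.

X = 0.407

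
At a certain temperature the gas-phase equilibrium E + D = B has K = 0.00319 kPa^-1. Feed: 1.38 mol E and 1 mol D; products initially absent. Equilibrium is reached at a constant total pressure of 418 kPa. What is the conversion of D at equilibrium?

X = 0.398

Take 1 mol D as basis and let X be its fractional conversion, so ξ = X.
Mole table: n_E = 1.38 − X; n_D = 1 − X; n_B = X.
Summing: n_T = 2.38 − X.
Mole fractions y_i = n_i/n_T; K = p_B / (p_E p_D) with p_i = y_i·P.
Equating to 0.00319 kPa^-1 and solving on 0 < X < 1: X = 0.398.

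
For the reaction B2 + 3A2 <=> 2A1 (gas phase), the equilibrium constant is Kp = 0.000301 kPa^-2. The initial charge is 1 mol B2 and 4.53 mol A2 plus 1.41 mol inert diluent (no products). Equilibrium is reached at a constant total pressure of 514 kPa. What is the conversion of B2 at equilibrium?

X = 0.862

Let X = conversion of B2 (basis 1 mol B2); extent of reaction ξ = X.
At extent ξ: n_B2 = 1 − X; n_A2 = 4.53 − 3X; n_A1 = 2X; n_I = 1.41 (inert).
Total moles n_T = 6.94 − 2X.
Mole fractions y_i = n_i/n_T; Kp = p_A1^2 / (p_B2 p_A2^3) with p_i = y_i·P.
Setting this equal to 0.000301 kPa^-2 and taking the physical root (0 < X < 1) gives X = 0.862.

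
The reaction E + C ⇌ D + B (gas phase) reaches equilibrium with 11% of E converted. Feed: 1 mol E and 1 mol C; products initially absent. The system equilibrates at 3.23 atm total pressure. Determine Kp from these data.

Kp = 0.0153

Basis: 1 mol E initially; let X = conversion of E. Extent ξ = X.
Mole table: n_E = 1 − X; n_C = 1 − X; n_D = X; n_B = X.
n_T stays at 2 (no change in mole number).
At X = 0.11: n_E = 0.89, n_C = 0.89, n_D = 0.11, n_B = 0.11, n_T = 2.
p_i = (n_i/n_T)·P. Kp = p_D p_B / (p_E p_C) = 0.0153.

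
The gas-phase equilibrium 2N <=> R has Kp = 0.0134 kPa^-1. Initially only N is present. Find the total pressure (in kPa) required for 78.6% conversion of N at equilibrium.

P = 389 kPa

Let X = conversion of N (basis 1 mol N); extent of reaction ξ = 0.5X.
Mole table: n_N = 1 − X; n_R = 0.5X.
n_T = Σnᵢ = 1 − 0.5X.
Kp = p_R / (p_N^2) with p_i = (n_i/n_T)·P.
At X = 0.786: the mole-fraction product g(X) = Π y_i^ν_i = 5.209. Since Kp = g(X)·P^{-1}, P = (g/Kp)^(1/1) = (5.209/0.0134)^(1/1) = 389 kPa.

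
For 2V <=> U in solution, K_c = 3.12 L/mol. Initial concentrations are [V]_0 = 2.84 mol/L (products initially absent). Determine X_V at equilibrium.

Let X = conversion of V; extent ξ = 2.84X/2 mol/L.
Concentrations: [V] = 2.84 − 2.84X; [U] = 1.42X.
K_c = [U] / ([V]^2).
Setting equal to 3.12 and solving for X on (0,1) gives X = 0.789.

X = 0.789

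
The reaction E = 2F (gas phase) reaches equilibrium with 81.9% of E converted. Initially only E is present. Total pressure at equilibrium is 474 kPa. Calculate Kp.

Kp = 3.86e+03 kPa

Let X = conversion of E (basis 1 mol E); extent of reaction ξ = X.
Species balance: n_E = 1 − X; n_F = 2X.
n_T = Σnᵢ = 1 + X.
At X = 0.819: n_E = 0.181, n_F = 1.64, n_T = 1.82.
p_i = (n_i/n_T)·P. Kp = p_F^2 / (p_E) = 3.86e+03 kPa.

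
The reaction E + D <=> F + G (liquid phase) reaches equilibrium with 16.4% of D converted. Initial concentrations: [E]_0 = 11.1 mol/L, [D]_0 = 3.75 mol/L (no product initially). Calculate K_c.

Let X = conversion of D.
Concentrations: [E] = 11.1 − 3.75X; [D] = 3.75 − 3.75X; [F] = 3.75X; [G] = 3.75X.
At X = 0.164: [E] = 10.5, [D] = 3.13, [F] = 0.615, [G] = 0.615.
K_c = [F] [G] / ([E] [D]) = 0.0115.

K_c = 0.0115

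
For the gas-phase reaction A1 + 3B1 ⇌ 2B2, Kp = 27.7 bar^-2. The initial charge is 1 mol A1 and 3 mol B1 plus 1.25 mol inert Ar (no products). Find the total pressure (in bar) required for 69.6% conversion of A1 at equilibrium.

Basis: 1 mol A1 initially; let X = conversion of A1. Extent ξ = X.
Moles: n_A1 = 1 − X; n_B1 = 3 − 3X; n_B2 = 2X; n_I = 1.25 (inert).
Summing: n_T = 5.25 − 2X.
Kp = p_B2^2 / (p_A1 p_B1^3) with p_i = (n_i/n_T)·P.
At X = 0.696: the mole-fraction product g(X) = Π y_i^ν_i = 125.1. Since Kp = g(X)·P^{-2}, P = (g/Kp)^(1/2) = (125.1/27.7)^(1/2) = 2.12 bar.

P = 2.12 bar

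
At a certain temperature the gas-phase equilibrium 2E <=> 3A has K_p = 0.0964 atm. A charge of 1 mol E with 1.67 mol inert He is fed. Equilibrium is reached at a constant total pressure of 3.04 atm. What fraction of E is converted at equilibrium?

X = 0.246

Let X = conversion of E (basis 1 mol E); extent of reaction ξ = 0.5X.
Mole table: n_E = 1 − X; n_A = 1.5X; n_I = 1.67 (inert).
n_T = Σnᵢ = 2.67 + 0.5X.
Mole fractions y_i = n_i/n_T; K_p = p_A^3 / (p_E^2) with p_i = y_i·P.
Substituting and setting equal to 0.0964 atm gives a polynomial in X; the root in (0,1) is X = 0.246.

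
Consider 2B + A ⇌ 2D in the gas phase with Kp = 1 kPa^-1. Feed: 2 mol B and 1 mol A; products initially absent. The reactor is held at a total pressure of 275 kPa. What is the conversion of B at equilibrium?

Let X = conversion of B (basis 2 mol B); extent of reaction ξ = X.
Moles: n_B = 2 − 2X; n_A = 1 − X; n_D = 2X.
Summing: n_T = 3 − X.
y_i = n_i/n_T, p_i = y_i·P. Kp = p_D^2 / (p_B^2 p_A).
Substituting and setting equal to 1 kPa^-1 gives a polynomial in X; the root in (0,1) is X = 0.825.

X = 0.825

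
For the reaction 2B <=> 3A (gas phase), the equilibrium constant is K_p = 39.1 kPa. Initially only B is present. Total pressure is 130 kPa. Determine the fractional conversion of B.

Let X = conversion of B (basis 1 mol B); extent of reaction ξ = 0.5X.
Species balance: n_B = 1 − X; n_A = 1.5X.
n_T = Σnᵢ = 1 + 0.5X.
With p_i = (n_i/n_T)P, K_p = p_A^3 / (p_B^2).
Equating to 39.1 kPa and solving on 0 < X < 1: X = 0.353.

X = 0.353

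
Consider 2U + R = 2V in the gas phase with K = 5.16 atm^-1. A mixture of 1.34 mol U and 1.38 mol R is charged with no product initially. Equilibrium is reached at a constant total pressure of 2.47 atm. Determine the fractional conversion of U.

X = 0.695

Take 1.34 mol U as basis and let X be its fractional conversion, so ξ = 0.67X.
Moles: n_U = 1.34 − 1.34X; n_R = 1.38 − 0.67X; n_V = 1.34X.
Summing: n_T = 2.72 − 0.67X.
With p_i = (n_i/n_T)P, K = p_V^2 / (p_U^2 p_R).
This yields a degree-3 equation in X; solving on (0,1), X = 0.695.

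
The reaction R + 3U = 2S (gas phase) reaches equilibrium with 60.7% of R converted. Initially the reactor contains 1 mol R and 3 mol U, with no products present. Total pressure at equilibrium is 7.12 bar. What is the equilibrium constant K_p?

K_p = 0.35 bar^-2

Take 1 mol R as basis and let X be its fractional conversion, so ξ = X.
Species balance: n_R = 1 − X; n_U = 3 − 3X; n_S = 2X.
Total moles n_T = 4 − 2X.
At X = 0.607: n_R = 0.393, n_U = 1.18, n_S = 1.21, n_T = 2.79.
p_i = (n_i/n_T)·P. K_p = p_S^2 / (p_R p_U^3) = 0.35 bar^-2.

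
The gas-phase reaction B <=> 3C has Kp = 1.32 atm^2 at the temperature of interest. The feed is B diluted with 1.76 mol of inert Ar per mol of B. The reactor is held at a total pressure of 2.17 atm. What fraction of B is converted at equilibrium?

Let X = conversion of B (basis 1 mol B); extent of reaction ξ = X.
Mole table: n_B = 1 − X; n_C = 3X; n_I = 1.76 (inert).
Summing: n_T = 2.76 + 2X.
y_i = n_i/n_T, p_i = y_i·P. Kp = p_C^3 / (p_B).
Setting this equal to 1.32 atm^2 and taking the physical root (0 < X < 1) gives X = 0.427.

X = 0.427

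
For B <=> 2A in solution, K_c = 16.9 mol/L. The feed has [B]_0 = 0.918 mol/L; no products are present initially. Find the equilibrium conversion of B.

X = 0.845

Let X = conversion of B; extent ξ = 0.918·X mol/L.
Concentrations: [B] = 0.918 − 0.918X; [A] = 1.84X.
K_c = [A]^2 / ([B]).
Equating to 16.9 mol/L: the physical root is X = 0.845.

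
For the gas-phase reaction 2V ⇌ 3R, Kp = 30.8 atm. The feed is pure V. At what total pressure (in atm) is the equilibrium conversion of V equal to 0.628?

Take 1 mol V as basis and let X be its fractional conversion, so ξ = 0.5X.
Mole table: n_V = 1 − X; n_R = 1.5X.
Summing: n_T = 1 + 0.5X.
Kp = p_R^3 / (p_V^2) with p_i = (n_i/n_T)·P.
At X = 0.628: the mole-fraction product g(X) = Π y_i^ν_i = 4.597. Since Kp = g(X)·P^{1}, P = (Kp/g)^(1/1) = (30.8/4.597)^(1/1) = 6.7 atm.

P = 6.7 atm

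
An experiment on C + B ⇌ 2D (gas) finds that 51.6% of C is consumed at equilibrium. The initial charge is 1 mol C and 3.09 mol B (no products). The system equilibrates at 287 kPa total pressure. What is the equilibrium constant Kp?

Kp = 0.855

Let X = conversion of C (basis 1 mol C); extent of reaction ξ = X.
Species balance: n_C = 1 − X; n_B = 3.09 − X; n_D = 2X.
Total moles n_T = 4.09 (Δν = 0, constant).
At X = 0.516: n_C = 0.484, n_B = 2.57, n_D = 1.03, n_T = 4.09.
p_i = (n_i/n_T)·P. Kp = p_D^2 / (p_C p_B) = 0.855.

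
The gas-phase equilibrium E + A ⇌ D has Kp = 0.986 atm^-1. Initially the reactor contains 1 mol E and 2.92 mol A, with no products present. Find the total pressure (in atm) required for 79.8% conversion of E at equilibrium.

P = 5.89 atm

Let X = conversion of E (basis 1 mol E); extent of reaction ξ = X.
Moles: n_E = 1 − X; n_A = 2.92 − X; n_D = X.
Total moles n_T = 3.92 − X.
Kp = p_D / (p_E p_A) with p_i = (n_i/n_T)·P.
At X = 0.798: the mole-fraction product g(X) = Π y_i^ν_i = 5.812. Since Kp = g(X)·P^{-1}, P = (g/Kp)^(1/1) = (5.812/0.986)^(1/1) = 5.89 atm.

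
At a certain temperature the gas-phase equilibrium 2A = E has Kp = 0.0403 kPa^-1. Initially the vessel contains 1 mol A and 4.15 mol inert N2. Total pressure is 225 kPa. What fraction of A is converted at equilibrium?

X = 0.600

Take 1 mol A as basis and let X be its fractional conversion, so ξ = 0.5X.
Species balance: n_A = 1 − X; n_E = 0.5X; n_I = 4.15 (inert).
n_T = Σnᵢ = 5.15 − 0.5X.
y_i = n_i/n_T, p_i = y_i·P. Kp = p_E / (p_A^2).
This yields a degree-2 equation in X; solving on (0,1), X = 0.600.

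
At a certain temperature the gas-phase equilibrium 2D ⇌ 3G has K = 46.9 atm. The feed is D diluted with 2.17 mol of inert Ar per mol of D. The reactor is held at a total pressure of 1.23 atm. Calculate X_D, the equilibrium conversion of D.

Basis: 1 mol D initially; let X = conversion of D. Extent ξ = 0.5X.
At extent ξ: n_D = 1 − X; n_G = 1.5X; n_I = 2.17 (inert).
Summing: n_T = 3.17 + 0.5X.
y_i = n_i/n_T, p_i = y_i·P. K = p_G^3 / (p_D^2).
Setting this equal to 46.9 atm and taking the physical root (0 < X < 1) gives X = 0.872.

X = 0.872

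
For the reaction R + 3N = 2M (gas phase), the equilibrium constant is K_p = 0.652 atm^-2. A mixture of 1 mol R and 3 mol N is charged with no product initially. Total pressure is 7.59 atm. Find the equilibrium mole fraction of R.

Let X = conversion of R (basis 1 mol R); extent of reaction ξ = X.
Moles: n_R = 1 − X; n_N = 3 − 3X; n_M = 2X.
Total moles n_T = 4 − 2X.
With p_i = (n_i/n_T)P, K_p = p_M^2 / (p_R p_N^3).
This yields a degree-4 equation in X; solving on (0,1), X = 0.666.
Then n_R = 0.334, n_T = 2.67, so y_R = 0.125.

y_R = 0.125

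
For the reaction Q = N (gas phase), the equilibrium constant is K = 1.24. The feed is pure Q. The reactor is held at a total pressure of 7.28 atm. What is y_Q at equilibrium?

Let X = conversion of Q (basis 1 mol Q); extent of reaction ξ = X.
Species balance: n_Q = 1 − X; n_N = X.
n_T stays at 1 (no change in mole number).
Mole fractions y_i = n_i/n_T; K = p_N / (p_Q) with p_i = y_i·P.
Setting this equal to 1.24 and taking the physical root (0 < X < 1) gives X = 0.554.
Then n_Q = 0.446, n_T = 1, so y_Q = 0.446.

y_Q = 0.446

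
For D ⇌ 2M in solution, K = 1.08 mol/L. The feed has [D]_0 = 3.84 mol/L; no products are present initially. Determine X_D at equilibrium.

Let X = conversion of D; extent ξ = 3.84·X mol/L.
Concentrations: [D] = 3.84 − 3.84X; [M] = 7.68X.
K = [M]^2 / ([D]).
Solving K = 1.08 for X ∈ (0,1): X = 0.232.

X = 0.232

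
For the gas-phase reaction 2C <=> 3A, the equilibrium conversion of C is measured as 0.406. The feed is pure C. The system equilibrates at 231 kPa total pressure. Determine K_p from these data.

Let X = conversion of C (basis 1 mol C); extent of reaction ξ = 0.5X.
Species balance: n_C = 1 − X; n_A = 1.5X.
Summing: n_T = 1 + 0.5X.
At X = 0.406: n_C = 0.594, n_A = 0.609, n_T = 1.2.
p_i = (n_i/n_T)·P. K_p = p_A^3 / (p_C^2) = 123 kPa.

K_p = 123 kPa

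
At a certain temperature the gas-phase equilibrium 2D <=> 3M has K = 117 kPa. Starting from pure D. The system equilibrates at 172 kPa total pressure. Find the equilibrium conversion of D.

X = 0.430

Let X = conversion of D (basis 1 mol D); extent of reaction ξ = 0.5X.
Species balance: n_D = 1 − X; n_M = 1.5X.
n_T = Σnᵢ = 1 + 0.5X.
y_i = n_i/n_T, p_i = y_i·P. K = p_M^3 / (p_D^2).
Substituting and setting equal to 117 kPa gives a polynomial in X; the root in (0,1) is X = 0.430.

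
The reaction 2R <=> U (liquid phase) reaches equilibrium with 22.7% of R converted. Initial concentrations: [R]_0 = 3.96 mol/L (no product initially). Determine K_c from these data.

Let X = conversion of R.
Concentrations: [R] = 3.96 − 3.96X; [U] = 1.98X.
At X = 0.227: [R] = 3.06, [U] = 0.449.
K_c = [U] / ([R]^2) = 0.048 L/mol.

K_c = 0.048 L/mol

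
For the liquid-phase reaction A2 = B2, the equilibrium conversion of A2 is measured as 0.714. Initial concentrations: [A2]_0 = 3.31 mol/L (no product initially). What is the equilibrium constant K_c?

K_c = 2.5

Let X = conversion of A2.
Concentrations: [A2] = 3.31 − 3.31X; [B2] = 3.31X.
At X = 0.714: [A2] = 0.947, [B2] = 2.36.
K_c = [B2] / ([A2]) = 2.5.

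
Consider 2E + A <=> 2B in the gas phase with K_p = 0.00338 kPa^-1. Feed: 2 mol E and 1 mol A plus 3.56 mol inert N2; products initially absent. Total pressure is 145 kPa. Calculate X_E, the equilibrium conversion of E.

Basis: 2 mol E initially; let X = conversion of E. Extent ξ = X.
Mole table: n_E = 2 − 2X; n_A = 1 − X; n_B = 2X; n_I = 3.56 (inert).
Total moles n_T = 6.56 − X.
With p_i = (n_i/n_T)P, K_p = p_B^2 / (p_E^2 p_A).
Setting this equal to 0.00338 kPa^-1 and taking the physical root (0 < X < 1) gives X = 0.199.

X = 0.199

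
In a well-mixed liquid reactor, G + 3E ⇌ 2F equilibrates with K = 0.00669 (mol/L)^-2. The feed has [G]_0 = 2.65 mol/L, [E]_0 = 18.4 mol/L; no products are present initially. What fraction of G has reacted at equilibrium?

X = 0.675

Let X = conversion of G; extent ξ = 2.65·X mol/L.
Concentrations: [G] = 2.65 − 2.65X; [E] = 18.4 − 7.95X; [F] = 5.3X.
K = [F]^2 / ([G] [E]^3).
Solving K = 0.00669 for X ∈ (0,1): X = 0.675.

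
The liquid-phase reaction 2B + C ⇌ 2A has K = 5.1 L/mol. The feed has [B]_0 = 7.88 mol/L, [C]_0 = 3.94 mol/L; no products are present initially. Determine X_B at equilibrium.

X = 0.708

Let X = conversion of B; extent ξ = 7.88X/2 mol/L.
Concentrations: [B] = 7.88 − 7.88X; [C] = 3.94 − 3.94X; [A] = 7.88X.
K = [A]^2 / ([B]^2 [C]).
Equating to 5.1 L/mol: the physical root is X = 0.708.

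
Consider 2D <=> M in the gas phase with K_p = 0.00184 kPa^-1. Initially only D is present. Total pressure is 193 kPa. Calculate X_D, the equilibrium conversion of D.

Basis: 1 mol D initially; let X = conversion of D. Extent ξ = 0.5X.
Moles: n_D = 1 − X; n_M = 0.5X.
n_T = Σnᵢ = 1 − 0.5X.
y_i = n_i/n_T, p_i = y_i·P. K_p = p_M / (p_D^2).
Equating to 0.00184 kPa^-1 and solving on 0 < X < 1: X = 0.357.

X = 0.357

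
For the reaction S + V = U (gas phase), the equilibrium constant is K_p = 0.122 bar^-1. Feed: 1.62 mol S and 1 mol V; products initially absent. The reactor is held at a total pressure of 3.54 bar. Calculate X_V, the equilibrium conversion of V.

X = 0.202

Take 1 mol V as basis and let X be its fractional conversion, so ξ = X.
Moles: n_S = 1.62 − X; n_V = 1 − X; n_U = X.
Total moles n_T = 2.62 − X.
With p_i = (n_i/n_T)P, K_p = p_U / (p_S p_V).
Substituting and setting equal to 0.122 bar^-1 gives a polynomial in X; the root in (0,1) is X = 0.202.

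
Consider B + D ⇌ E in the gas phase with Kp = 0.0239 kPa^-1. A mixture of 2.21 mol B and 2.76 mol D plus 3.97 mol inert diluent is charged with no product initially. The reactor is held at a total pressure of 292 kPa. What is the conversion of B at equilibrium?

X = 0.575

Basis: 2.21 mol B initially; let X = conversion of B. Extent ξ = 2.21X.
Moles: n_B = 2.21 − 2.21X; n_D = 2.76 − 2.21X; n_E = 2.21X; n_I = 3.97 (inert).
Total moles n_T = 8.94 − 2.21X.
With p_i = (n_i/n_T)P, Kp = p_E / (p_B p_D).
Substituting and setting equal to 0.0239 kPa^-1 gives a polynomial in X; the root in (0,1) is X = 0.575.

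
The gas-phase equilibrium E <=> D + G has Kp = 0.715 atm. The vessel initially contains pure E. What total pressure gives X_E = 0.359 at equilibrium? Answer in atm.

P = 4.83 atm

Let X = conversion of E (basis 1 mol E); extent of reaction ξ = X.
Mole table: n_E = 1 − X; n_D = X; n_G = X.
Total moles n_T = 1 + X.
Kp = p_D p_G / (p_E) with p_i = (n_i/n_T)·P.
At X = 0.359: the mole-fraction product g(X) = Π y_i^ν_i = 0.1479. Since Kp = g(X)·P^{1}, P = (Kp/g)^(1/1) = (0.715/0.1479)^(1/1) = 4.83 atm.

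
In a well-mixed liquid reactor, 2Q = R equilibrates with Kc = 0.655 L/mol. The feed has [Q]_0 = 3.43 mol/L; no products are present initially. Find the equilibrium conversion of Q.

Let X = conversion of Q; extent ξ = 3.43X/2 mol/L.
Concentrations: [Q] = 3.43 − 3.43X; [R] = 1.72X.
Kc = [R] / ([Q]^2).
Equating to 0.655 L/mol: the physical root is X = 0.627.

X = 0.627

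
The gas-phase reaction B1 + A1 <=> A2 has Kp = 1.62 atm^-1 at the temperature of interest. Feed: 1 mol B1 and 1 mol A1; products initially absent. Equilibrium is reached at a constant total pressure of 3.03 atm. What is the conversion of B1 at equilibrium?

Take 1 mol B1 as basis and let X be its fractional conversion, so ξ = X.
Species balance: n_B1 = 1 − X; n_A1 = 1 − X; n_A2 = X.
Total moles n_T = 2 − X.
With p_i = (n_i/n_T)P, Kp = p_A2 / (p_B1 p_A1).
Equating to 1.62 atm^-1 and solving on 0 < X < 1: X = 0.589.

X = 0.589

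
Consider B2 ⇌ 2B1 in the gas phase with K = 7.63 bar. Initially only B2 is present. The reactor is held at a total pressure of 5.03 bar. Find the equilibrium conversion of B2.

Basis: 1 mol B2 initially; let X = conversion of B2. Extent ξ = X.
At extent ξ: n_B2 = 1 − X; n_B1 = 2X.
Summing: n_T = 1 + X.
Mole fractions y_i = n_i/n_T; K = p_B1^2 / (p_B2) with p_i = y_i·P.
This yields a degree-2 equation in X; solving on (0,1), X = 0.524.

X = 0.524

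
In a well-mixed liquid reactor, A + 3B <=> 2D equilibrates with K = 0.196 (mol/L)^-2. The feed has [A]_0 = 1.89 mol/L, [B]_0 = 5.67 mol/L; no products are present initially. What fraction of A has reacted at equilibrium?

Let X = conversion of A; extent ξ = 1.89·X mol/L.
Concentrations: [A] = 1.89 − 1.89X; [B] = 5.67 − 5.67X; [D] = 3.78X.
K = [D]^2 / ([A] [B]^3).
Setting equal to 0.196 and solving for X on (0,1) gives X = 0.514.

X = 0.514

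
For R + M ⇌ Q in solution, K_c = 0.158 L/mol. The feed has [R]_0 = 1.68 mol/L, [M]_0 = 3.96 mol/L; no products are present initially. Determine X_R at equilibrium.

X = 0.348

Let X = conversion of R; extent ξ = 1.68·X mol/L.
Concentrations: [R] = 1.68 − 1.68X; [M] = 3.96 − 1.68X; [Q] = 1.68X.
K_c = [Q] / ([R] [M]).
Solving K_c = 0.158 for X ∈ (0,1): X = 0.348.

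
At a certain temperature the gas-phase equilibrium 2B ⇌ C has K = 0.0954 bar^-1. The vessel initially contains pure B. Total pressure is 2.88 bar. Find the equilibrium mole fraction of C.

Let X = conversion of B (basis 1 mol B); extent of reaction ξ = 0.5X.
Species balance: n_B = 1 − X; n_C = 0.5X.
n_T = Σnᵢ = 1 − 0.5X.
Mole fractions y_i = n_i/n_T; K = p_C / (p_B^2) with p_i = y_i·P.
Substituting and setting equal to 0.0954 bar^-1 gives a polynomial in X; the root in (0,1) is X = 0.310.
Then n_C = 0.155, n_T = 0.845, so y_C = 0.183.

y_C = 0.183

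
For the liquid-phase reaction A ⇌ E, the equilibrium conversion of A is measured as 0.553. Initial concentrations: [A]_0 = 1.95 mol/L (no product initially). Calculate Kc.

Let X = conversion of A.
Concentrations: [A] = 1.95 − 1.95X; [E] = 1.95X.
At X = 0.553: [A] = 0.872, [E] = 1.08.
Kc = [E] / ([A]) = 1.24.

Kc = 1.24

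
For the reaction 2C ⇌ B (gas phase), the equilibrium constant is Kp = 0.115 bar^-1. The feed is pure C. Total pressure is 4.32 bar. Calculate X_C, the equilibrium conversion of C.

X = 0.421

Basis: 1 mol C initially; let X = conversion of C. Extent ξ = 0.5X.
Moles: n_C = 1 − X; n_B = 0.5X.
n_T = Σnᵢ = 1 − 0.5X.
y_i = n_i/n_T, p_i = y_i·P. Kp = p_B / (p_C^2).
Substituting and setting equal to 0.115 bar^-1 gives a polynomial in X; the root in (0,1) is X = 0.421.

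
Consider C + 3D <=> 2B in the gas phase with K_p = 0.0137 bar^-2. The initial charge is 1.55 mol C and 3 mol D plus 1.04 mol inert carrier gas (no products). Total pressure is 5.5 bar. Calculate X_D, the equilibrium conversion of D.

X = 0.246

Take 3 mol D as basis and let X be its fractional conversion, so ξ = X.
Species balance: n_C = 1.55 − X; n_D = 3 − 3X; n_B = 2X; n_I = 1.04 (inert).
Total moles n_T = 5.59 − 2X.
With p_i = (n_i/n_T)P, K_p = p_B^2 / (p_C p_D^3).
Equating to 0.0137 bar^-2 and solving on 0 < X < 1: X = 0.246.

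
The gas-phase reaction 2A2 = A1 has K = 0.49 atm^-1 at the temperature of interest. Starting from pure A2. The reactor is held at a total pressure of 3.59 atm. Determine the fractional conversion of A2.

Let X = conversion of A2 (basis 1 mol A2); extent of reaction ξ = 0.5X.
Species balance: n_A2 = 1 − X; n_A1 = 0.5X.
Total moles n_T = 1 − 0.5X.
With p_i = (n_i/n_T)P, K = p_A1 / (p_A2^2).
Equating to 0.49 atm^-1 and solving on 0 < X < 1: X = 0.647.

X = 0.647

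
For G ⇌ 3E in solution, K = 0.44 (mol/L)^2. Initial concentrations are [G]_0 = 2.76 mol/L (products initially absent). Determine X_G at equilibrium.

Let X = conversion of G; extent ξ = 2.76·X mol/L.
Concentrations: [G] = 2.76 − 2.76X; [E] = 8.28X.
K = [E]^3 / ([G]).
Equating to 0.44 (mol/L)^2: the physical root is X = 0.123.

X = 0.123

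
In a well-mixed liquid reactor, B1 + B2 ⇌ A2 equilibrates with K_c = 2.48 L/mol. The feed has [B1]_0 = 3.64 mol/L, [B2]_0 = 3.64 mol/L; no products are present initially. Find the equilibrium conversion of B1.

X = 0.718

Let X = conversion of B1; extent ξ = 3.64·X mol/L.
Concentrations: [B1] = 3.64 − 3.64X; [B2] = 3.64 − 3.64X; [A2] = 3.64X.
K_c = [A2] / ([B1] [B2]).
Equating to 2.48 L/mol: the physical root is X = 0.718.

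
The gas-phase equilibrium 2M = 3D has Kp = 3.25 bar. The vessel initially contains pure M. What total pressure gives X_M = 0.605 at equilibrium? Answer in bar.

Let X = conversion of M (basis 1 mol M); extent of reaction ξ = 0.5X.
Mole table: n_M = 1 − X; n_D = 1.5X.
Total moles n_T = 1 + 0.5X.
Kp = p_D^3 / (p_M^2) with p_i = (n_i/n_T)·P.
At X = 0.605: the mole-fraction product g(X) = Π y_i^ν_i = 3.678. Since Kp = g(X)·P^{1}, P = (Kp/g)^(1/1) = (3.25/3.678)^(1/1) = 0.884 bar.

P = 0.884 bar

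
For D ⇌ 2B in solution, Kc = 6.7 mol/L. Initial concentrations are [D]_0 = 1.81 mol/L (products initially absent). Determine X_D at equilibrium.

Let X = conversion of D; extent ξ = 1.81·X mol/L.
Concentrations: [D] = 1.81 − 1.81X; [B] = 3.62X.
Kc = [B]^2 / ([D]).
Setting equal to 6.7 and solving for X on (0,1) gives X = 0.605.

X = 0.605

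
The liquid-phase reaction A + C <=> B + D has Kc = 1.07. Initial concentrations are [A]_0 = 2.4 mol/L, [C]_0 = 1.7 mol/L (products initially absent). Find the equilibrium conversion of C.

Let X = conversion of C; extent ξ = 1.7·X mol/L.
Concentrations: [A] = 2.4 − 1.7X; [C] = 1.7 − 1.7X; [B] = 1.7X; [D] = 1.7X.
Kc = [B] [D] / ([A] [C]).
Equating to 1.07: the physical root is X = 0.595.

X = 0.595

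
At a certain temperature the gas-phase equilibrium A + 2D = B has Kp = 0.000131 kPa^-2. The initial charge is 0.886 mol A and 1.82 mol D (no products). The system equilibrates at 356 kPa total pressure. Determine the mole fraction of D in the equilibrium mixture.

y_D = 0.386

Let X = conversion of A (basis 0.886 mol A); extent of reaction ξ = 0.886X.
Species balance: n_A = 0.886 − 0.886X; n_D = 1.82 − 1.77X; n_B = 0.886X.
Total moles n_T = 2.71 − 1.77X.
With p_i = (n_i/n_T)P, Kp = p_B / (p_A p_D^2).
Substituting and setting equal to 0.000131 kPa^-2 gives a polynomial in X; the root in (0,1) is X = 0.712.
Then n_D = 0.558, n_T = 1.44, so y_D = 0.386.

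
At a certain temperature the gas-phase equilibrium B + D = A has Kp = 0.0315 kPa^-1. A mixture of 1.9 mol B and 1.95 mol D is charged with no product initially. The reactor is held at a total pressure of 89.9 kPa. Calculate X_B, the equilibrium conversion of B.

X = 0.495

Take 1.9 mol B as basis and let X be its fractional conversion, so ξ = 1.9X.
At extent ξ: n_B = 1.9 − 1.9X; n_D = 1.95 − 1.9X; n_A = 1.9X.
Summing: n_T = 3.85 − 1.9X.
With p_i = (n_i/n_T)P, Kp = p_A / (p_B p_D).
This yields a degree-2 equation in X; solving on (0,1), X = 0.495.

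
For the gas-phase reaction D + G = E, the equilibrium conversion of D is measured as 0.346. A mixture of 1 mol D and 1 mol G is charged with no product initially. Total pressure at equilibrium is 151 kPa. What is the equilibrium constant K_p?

K_p = 0.00886 kPa^-1

Let X = conversion of D (basis 1 mol D); extent of reaction ξ = X.
Mole table: n_D = 1 − X; n_G = 1 − X; n_E = X.
Summing: n_T = 2 − X.
At X = 0.346: n_D = 0.654, n_G = 0.654, n_E = 0.346, n_T = 1.65.
p_i = (n_i/n_T)·P. K_p = p_E / (p_D p_G) = 0.00886 kPa^-1.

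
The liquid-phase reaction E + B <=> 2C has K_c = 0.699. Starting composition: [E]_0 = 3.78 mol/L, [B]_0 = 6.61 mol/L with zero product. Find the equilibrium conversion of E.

X = 0.384

Let X = conversion of E; extent ξ = 3.78·X mol/L.
Concentrations: [E] = 3.78 − 3.78X; [B] = 6.61 − 3.78X; [C] = 7.56X.
K_c = [C]^2 / ([E] [B]).
Solving K_c = 0.699 for X ∈ (0,1): X = 0.384.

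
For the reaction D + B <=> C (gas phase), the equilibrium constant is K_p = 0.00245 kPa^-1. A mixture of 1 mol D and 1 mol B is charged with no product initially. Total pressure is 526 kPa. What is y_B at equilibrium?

y_B = 0.398

Basis: 1 mol D initially; let X = conversion of D. Extent ξ = X.
Species balance: n_D = 1 − X; n_B = 1 − X; n_C = X.
Summing: n_T = 2 − X.
y_i = n_i/n_T, p_i = y_i·P. K_p = p_C / (p_D p_B).
Substituting and setting equal to 0.00245 kPa^-1 gives a polynomial in X; the root in (0,1) is X = 0.339.
Then n_B = 0.661, n_T = 1.66, so y_B = 0.398.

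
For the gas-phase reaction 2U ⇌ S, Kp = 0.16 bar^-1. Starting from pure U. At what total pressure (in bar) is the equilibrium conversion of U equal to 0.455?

P = 3.7 bar

Take 1 mol U as basis and let X be its fractional conversion, so ξ = 0.5X.
Moles: n_U = 1 − X; n_S = 0.5X.
Total moles n_T = 1 − 0.5X.
Kp = p_S / (p_U^2) with p_i = (n_i/n_T)·P.
At X = 0.455: the mole-fraction product g(X) = Π y_i^ν_i = 0.5917. Since Kp = g(X)·P^{-1}, P = (g/Kp)^(1/1) = (0.5917/0.16)^(1/1) = 3.7 bar.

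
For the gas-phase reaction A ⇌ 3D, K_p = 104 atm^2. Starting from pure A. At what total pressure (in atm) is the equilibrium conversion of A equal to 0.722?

P = 4.12 atm

Basis: 1 mol A initially; let X = conversion of A. Extent ξ = X.
Moles: n_A = 1 − X; n_D = 3X.
Summing: n_T = 1 + 2X.
K_p = p_D^3 / (p_A) with p_i = (n_i/n_T)·P.
At X = 0.722: the mole-fraction product g(X) = Π y_i^ν_i = 6.12. Since K_p = g(X)·P^{2}, P = (K_p/g)^(1/2) = (104/6.12)^(1/2) = 4.12 atm.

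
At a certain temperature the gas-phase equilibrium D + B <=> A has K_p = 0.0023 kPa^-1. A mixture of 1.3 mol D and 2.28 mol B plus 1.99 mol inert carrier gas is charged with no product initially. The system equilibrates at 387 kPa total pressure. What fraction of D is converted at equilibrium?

X = 0.249

Basis: 1.3 mol D initially; let X = conversion of D. Extent ξ = 1.3X.
Mole table: n_D = 1.3 − 1.3X; n_B = 2.28 − 1.3X; n_A = 1.3X; n_I = 1.99 (inert).
Summing: n_T = 5.57 − 1.3X.
y_i = n_i/n_T, p_i = y_i·P. K_p = p_A / (p_D p_B).
Setting this equal to 0.0023 kPa^-1 and taking the physical root (0 < X < 1) gives X = 0.249.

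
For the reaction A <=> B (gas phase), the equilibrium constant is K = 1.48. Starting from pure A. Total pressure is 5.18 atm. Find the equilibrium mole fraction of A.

Let X = conversion of A (basis 1 mol A); extent of reaction ξ = X.
Moles: n_A = 1 − X; n_B = X.
n_T stays at 1 (no change in mole number).
Mole fractions y_i = n_i/n_T; K = p_B / (p_A) with p_i = y_i·P.
Setting this equal to 1.48 and taking the physical root (0 < X < 1) gives X = 0.597.
Then n_A = 0.403, n_T = 1, so y_A = 0.403.

y_A = 0.403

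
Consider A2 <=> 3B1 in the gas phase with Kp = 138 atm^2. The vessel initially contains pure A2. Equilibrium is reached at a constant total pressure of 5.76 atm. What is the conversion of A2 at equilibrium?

Basis: 1 mol A2 initially; let X = conversion of A2. Extent ξ = X.
Mole table: n_A2 = 1 − X; n_B1 = 3X.
Total moles n_T = 1 + 2X.
Mole fractions y_i = n_i/n_T; Kp = p_B1^3 / (p_A2) with p_i = y_i·P.
This yields a degree-3 equation in X; solving on (0,1), X = 0.657.

X = 0.657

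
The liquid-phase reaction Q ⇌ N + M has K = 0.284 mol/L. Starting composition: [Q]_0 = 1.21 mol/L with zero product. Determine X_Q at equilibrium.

X = 0.381

Let X = conversion of Q; extent ξ = 1.21·X mol/L.
Concentrations: [Q] = 1.21 − 1.21X; [N] = 1.21X; [M] = 1.21X.
K = [N] [M] / ([Q]).
Solving K = 0.284 for X ∈ (0,1): X = 0.381.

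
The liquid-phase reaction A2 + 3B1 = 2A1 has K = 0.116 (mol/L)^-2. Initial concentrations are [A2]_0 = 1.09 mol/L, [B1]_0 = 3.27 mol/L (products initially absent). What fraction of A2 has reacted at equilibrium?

Let X = conversion of A2; extent ξ = 1.09·X mol/L.
Concentrations: [A2] = 1.09 − 1.09X; [B1] = 3.27 − 3.27X; [A1] = 2.18X.
K = [A1]^2 / ([A2] [B1]^3).
Setting equal to 0.116 and solving for X on (0,1) gives X = 0.376.

X = 0.376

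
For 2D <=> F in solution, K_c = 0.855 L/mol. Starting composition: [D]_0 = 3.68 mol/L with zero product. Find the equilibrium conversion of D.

X = 0.673

Let X = conversion of D; extent ξ = 3.68X/2 mol/L.
Concentrations: [D] = 3.68 − 3.68X; [F] = 1.84X.
K_c = [F] / ([D]^2).
Setting equal to 0.855 and solving for X on (0,1) gives X = 0.673.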